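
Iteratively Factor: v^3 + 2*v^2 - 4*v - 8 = (v + 2)*(v^2 - 4) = (v - 2)*(v + 2)*(v + 2)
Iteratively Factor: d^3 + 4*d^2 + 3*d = (d)*(d^2 + 4*d + 3) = d*(d + 3)*(d + 1)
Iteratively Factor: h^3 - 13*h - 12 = (h - 4)*(h^2 + 4*h + 3) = (h - 4)*(h + 1)*(h + 3)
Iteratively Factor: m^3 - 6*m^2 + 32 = (m - 4)*(m^2 - 2*m - 8) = (m - 4)^2*(m + 2)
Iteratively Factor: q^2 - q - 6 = (q + 2)*(q - 3)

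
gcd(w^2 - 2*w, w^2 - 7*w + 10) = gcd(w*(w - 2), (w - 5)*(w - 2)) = w - 2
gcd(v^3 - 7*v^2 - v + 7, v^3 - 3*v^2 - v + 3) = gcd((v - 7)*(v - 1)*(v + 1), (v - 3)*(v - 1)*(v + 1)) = v^2 - 1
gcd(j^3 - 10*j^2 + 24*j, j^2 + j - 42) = j - 6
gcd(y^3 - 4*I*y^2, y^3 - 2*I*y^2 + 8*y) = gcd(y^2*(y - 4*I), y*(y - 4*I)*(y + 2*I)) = y^2 - 4*I*y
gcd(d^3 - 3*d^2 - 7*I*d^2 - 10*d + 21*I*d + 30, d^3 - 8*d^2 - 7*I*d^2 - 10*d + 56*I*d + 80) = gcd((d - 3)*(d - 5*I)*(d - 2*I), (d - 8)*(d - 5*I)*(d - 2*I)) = d^2 - 7*I*d - 10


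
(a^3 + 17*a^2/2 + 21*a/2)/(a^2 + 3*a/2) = a + 7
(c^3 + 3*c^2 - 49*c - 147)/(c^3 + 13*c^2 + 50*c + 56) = (c^2 - 4*c - 21)/(c^2 + 6*c + 8)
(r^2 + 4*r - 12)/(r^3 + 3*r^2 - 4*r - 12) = (r + 6)/(r^2 + 5*r + 6)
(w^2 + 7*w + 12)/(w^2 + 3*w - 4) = (w + 3)/(w - 1)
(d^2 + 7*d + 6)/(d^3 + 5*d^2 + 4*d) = (d + 6)/(d*(d + 4))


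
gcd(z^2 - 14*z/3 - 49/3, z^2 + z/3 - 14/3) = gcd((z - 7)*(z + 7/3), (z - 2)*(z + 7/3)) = z + 7/3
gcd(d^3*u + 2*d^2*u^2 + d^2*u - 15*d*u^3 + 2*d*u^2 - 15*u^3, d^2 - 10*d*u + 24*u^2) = 1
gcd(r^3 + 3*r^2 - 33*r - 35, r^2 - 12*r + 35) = r - 5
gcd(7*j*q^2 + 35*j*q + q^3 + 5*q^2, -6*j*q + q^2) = q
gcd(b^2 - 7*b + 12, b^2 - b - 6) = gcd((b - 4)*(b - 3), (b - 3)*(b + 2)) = b - 3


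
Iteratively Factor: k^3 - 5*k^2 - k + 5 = (k - 1)*(k^2 - 4*k - 5) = (k - 1)*(k + 1)*(k - 5)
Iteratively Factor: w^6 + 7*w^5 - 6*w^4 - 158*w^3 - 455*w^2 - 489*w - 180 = (w + 4)*(w^5 + 3*w^4 - 18*w^3 - 86*w^2 - 111*w - 45) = (w + 3)*(w + 4)*(w^4 - 18*w^2 - 32*w - 15) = (w + 3)^2*(w + 4)*(w^3 - 3*w^2 - 9*w - 5) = (w + 1)*(w + 3)^2*(w + 4)*(w^2 - 4*w - 5) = (w - 5)*(w + 1)*(w + 3)^2*(w + 4)*(w + 1)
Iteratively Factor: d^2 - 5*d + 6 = (d - 3)*(d - 2)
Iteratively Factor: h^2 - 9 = (h + 3)*(h - 3)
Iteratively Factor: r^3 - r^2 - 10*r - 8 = (r + 1)*(r^2 - 2*r - 8) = (r + 1)*(r + 2)*(r - 4)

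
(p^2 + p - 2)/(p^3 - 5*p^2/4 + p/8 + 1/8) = 8*(p + 2)/(8*p^2 - 2*p - 1)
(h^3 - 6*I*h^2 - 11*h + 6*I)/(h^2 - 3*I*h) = h - 3*I - 2/h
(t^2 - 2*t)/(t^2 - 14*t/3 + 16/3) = 3*t/(3*t - 8)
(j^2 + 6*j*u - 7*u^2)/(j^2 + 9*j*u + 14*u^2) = (j - u)/(j + 2*u)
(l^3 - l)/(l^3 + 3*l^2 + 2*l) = (l - 1)/(l + 2)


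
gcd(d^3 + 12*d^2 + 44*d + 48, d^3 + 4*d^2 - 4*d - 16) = d^2 + 6*d + 8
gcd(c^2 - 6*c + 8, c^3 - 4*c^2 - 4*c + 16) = c^2 - 6*c + 8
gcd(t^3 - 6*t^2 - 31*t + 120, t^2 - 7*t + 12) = t - 3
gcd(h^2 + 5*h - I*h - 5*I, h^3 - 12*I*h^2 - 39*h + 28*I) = h - I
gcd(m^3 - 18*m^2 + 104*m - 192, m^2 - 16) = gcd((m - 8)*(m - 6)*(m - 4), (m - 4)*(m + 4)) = m - 4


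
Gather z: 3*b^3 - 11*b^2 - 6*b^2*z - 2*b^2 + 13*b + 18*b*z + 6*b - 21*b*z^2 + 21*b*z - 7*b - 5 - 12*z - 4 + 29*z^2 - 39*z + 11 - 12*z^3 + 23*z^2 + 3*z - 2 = 3*b^3 - 13*b^2 + 12*b - 12*z^3 + z^2*(52 - 21*b) + z*(-6*b^2 + 39*b - 48)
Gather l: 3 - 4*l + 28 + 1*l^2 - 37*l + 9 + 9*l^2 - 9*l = 10*l^2 - 50*l + 40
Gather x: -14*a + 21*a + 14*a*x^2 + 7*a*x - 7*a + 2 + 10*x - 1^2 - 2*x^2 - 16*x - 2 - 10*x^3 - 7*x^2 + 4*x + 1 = -10*x^3 + x^2*(14*a - 9) + x*(7*a - 2)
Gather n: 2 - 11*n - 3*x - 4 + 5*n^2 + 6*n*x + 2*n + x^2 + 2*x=5*n^2 + n*(6*x - 9) + x^2 - x - 2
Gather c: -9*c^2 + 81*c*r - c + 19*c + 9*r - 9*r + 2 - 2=-9*c^2 + c*(81*r + 18)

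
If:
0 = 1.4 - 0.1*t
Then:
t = 14.00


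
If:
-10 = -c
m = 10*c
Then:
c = 10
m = 100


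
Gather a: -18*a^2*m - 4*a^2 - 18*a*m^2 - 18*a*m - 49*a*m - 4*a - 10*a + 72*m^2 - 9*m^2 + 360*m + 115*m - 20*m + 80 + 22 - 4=a^2*(-18*m - 4) + a*(-18*m^2 - 67*m - 14) + 63*m^2 + 455*m + 98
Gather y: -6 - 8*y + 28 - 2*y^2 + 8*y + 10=32 - 2*y^2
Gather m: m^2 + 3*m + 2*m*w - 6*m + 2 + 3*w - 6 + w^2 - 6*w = m^2 + m*(2*w - 3) + w^2 - 3*w - 4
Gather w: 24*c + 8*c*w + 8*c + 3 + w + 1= 32*c + w*(8*c + 1) + 4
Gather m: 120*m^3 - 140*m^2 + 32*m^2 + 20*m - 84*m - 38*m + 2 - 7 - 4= 120*m^3 - 108*m^2 - 102*m - 9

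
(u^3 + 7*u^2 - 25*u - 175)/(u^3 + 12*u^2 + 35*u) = (u - 5)/u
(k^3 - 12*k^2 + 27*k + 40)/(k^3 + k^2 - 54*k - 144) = (k^2 - 4*k - 5)/(k^2 + 9*k + 18)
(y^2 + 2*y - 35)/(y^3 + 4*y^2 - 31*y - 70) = 1/(y + 2)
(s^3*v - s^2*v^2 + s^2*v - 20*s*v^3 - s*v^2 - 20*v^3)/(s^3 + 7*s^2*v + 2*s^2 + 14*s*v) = v*(s^3 - s^2*v + s^2 - 20*s*v^2 - s*v - 20*v^2)/(s*(s^2 + 7*s*v + 2*s + 14*v))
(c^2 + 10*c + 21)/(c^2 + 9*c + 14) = (c + 3)/(c + 2)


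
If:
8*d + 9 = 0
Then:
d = -9/8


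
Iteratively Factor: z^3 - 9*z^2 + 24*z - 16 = (z - 1)*(z^2 - 8*z + 16) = (z - 4)*(z - 1)*(z - 4)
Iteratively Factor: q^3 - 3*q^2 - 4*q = (q)*(q^2 - 3*q - 4) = q*(q - 4)*(q + 1)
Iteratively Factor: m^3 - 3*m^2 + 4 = (m - 2)*(m^2 - m - 2) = (m - 2)*(m + 1)*(m - 2)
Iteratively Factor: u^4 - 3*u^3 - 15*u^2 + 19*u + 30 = (u - 5)*(u^3 + 2*u^2 - 5*u - 6) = (u - 5)*(u + 3)*(u^2 - u - 2) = (u - 5)*(u - 2)*(u + 3)*(u + 1)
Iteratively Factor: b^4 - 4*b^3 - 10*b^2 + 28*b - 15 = (b - 1)*(b^3 - 3*b^2 - 13*b + 15) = (b - 5)*(b - 1)*(b^2 + 2*b - 3) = (b - 5)*(b - 1)^2*(b + 3)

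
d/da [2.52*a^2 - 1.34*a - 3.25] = 5.04*a - 1.34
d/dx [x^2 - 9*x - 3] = 2*x - 9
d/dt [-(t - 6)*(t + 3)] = 3 - 2*t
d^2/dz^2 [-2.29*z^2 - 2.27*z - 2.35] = -4.58000000000000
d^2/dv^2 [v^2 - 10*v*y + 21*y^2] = 2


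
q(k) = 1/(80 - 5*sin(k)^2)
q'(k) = 10*sin(k)*cos(k)/(80 - 5*sin(k)^2)^2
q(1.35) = 0.01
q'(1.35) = 0.00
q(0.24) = 0.01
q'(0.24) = 0.00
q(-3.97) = 0.01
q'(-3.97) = -0.00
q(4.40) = 0.01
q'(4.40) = 0.00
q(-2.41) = 0.01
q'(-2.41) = 0.00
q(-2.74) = 0.01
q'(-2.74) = 0.00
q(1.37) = 0.01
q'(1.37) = 0.00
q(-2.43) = 0.01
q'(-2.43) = 0.00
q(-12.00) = 0.01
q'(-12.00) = 0.00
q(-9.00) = 0.01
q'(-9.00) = 0.00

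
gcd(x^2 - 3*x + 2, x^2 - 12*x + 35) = 1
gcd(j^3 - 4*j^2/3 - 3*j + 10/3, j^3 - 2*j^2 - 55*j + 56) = j - 1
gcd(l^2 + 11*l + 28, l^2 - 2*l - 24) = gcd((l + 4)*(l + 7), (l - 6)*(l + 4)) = l + 4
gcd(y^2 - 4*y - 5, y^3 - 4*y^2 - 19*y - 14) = y + 1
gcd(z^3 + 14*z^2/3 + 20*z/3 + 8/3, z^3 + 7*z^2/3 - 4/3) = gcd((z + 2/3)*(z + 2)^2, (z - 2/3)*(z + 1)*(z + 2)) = z + 2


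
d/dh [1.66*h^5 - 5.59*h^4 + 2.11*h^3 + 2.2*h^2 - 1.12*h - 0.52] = 8.3*h^4 - 22.36*h^3 + 6.33*h^2 + 4.4*h - 1.12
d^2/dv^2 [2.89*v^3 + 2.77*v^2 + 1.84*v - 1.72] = 17.34*v + 5.54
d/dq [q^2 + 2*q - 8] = 2*q + 2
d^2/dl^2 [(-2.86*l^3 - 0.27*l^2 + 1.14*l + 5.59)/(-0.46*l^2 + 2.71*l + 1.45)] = (3.5527136788005e-15*l^4 + 46.014208*l^3 + 61.413696*l^2 + 73.327584*l - 79.469488)/(0.097336*l^6 - 1.720308*l^5 + 9.214398*l^4 - 9.057091*l^3 - 29.045385*l^2 - 17.093325*l - 3.048625)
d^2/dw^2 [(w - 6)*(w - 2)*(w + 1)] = 6*w - 14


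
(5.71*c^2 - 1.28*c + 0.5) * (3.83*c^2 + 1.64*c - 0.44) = 21.8693*c^4 + 4.462*c^3 - 2.6966*c^2 + 1.3832*c - 0.22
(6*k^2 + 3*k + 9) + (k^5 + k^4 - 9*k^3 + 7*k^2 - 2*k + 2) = k^5 + k^4 - 9*k^3 + 13*k^2 + k + 11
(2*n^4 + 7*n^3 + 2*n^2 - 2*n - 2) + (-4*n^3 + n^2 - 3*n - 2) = 2*n^4 + 3*n^3 + 3*n^2 - 5*n - 4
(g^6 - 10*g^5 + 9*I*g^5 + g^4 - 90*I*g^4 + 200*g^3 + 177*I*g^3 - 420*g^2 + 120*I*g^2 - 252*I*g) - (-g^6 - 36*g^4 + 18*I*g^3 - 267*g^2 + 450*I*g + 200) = 2*g^6 - 10*g^5 + 9*I*g^5 + 37*g^4 - 90*I*g^4 + 200*g^3 + 159*I*g^3 - 153*g^2 + 120*I*g^2 - 702*I*g - 200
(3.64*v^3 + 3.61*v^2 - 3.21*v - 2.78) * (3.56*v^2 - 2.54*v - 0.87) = 12.9584*v^5 + 3.606*v^4 - 23.7638*v^3 - 4.8841*v^2 + 9.8539*v + 2.4186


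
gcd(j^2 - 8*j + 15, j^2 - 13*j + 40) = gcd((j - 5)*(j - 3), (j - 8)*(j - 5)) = j - 5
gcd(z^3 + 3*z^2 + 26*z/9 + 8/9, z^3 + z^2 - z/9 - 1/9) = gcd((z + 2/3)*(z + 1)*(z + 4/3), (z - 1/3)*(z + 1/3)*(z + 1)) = z + 1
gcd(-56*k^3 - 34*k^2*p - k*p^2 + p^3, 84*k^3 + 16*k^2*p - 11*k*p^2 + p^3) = -14*k^2 - 5*k*p + p^2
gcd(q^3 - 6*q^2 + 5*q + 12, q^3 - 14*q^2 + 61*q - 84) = q^2 - 7*q + 12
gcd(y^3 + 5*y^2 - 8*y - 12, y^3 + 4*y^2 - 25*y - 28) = y + 1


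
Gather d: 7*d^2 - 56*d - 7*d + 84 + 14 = 7*d^2 - 63*d + 98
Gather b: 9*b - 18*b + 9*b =0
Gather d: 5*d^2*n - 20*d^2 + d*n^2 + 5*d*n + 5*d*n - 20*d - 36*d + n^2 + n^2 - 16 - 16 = d^2*(5*n - 20) + d*(n^2 + 10*n - 56) + 2*n^2 - 32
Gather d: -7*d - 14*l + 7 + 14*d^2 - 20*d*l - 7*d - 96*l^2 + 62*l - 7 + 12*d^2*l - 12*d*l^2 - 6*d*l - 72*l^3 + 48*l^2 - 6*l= d^2*(12*l + 14) + d*(-12*l^2 - 26*l - 14) - 72*l^3 - 48*l^2 + 42*l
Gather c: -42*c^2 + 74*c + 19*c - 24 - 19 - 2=-42*c^2 + 93*c - 45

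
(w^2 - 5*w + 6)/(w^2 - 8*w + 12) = (w - 3)/(w - 6)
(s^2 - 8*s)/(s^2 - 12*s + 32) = s/(s - 4)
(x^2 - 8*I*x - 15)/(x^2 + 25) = (x - 3*I)/(x + 5*I)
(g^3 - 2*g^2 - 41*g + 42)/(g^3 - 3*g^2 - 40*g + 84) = (g - 1)/(g - 2)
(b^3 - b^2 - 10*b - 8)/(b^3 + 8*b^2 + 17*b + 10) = (b - 4)/(b + 5)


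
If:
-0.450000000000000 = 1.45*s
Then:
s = -0.31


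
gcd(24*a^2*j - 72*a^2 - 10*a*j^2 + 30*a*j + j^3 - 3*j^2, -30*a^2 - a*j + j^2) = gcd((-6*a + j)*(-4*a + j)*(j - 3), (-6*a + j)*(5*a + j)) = 6*a - j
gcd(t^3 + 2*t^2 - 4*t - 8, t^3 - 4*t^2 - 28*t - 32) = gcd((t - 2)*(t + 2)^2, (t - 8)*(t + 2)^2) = t^2 + 4*t + 4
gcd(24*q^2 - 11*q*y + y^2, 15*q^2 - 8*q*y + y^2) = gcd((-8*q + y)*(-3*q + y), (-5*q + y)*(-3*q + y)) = -3*q + y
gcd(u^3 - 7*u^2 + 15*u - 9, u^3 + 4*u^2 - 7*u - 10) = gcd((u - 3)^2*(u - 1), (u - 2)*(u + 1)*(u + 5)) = 1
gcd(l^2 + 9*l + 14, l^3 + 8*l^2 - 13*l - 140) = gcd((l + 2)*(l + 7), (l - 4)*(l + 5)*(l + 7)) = l + 7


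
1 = 1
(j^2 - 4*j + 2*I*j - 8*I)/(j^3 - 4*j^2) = (j + 2*I)/j^2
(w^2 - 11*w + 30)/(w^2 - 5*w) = (w - 6)/w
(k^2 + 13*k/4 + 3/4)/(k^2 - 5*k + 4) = (4*k^2 + 13*k + 3)/(4*(k^2 - 5*k + 4))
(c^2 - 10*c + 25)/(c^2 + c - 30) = (c - 5)/(c + 6)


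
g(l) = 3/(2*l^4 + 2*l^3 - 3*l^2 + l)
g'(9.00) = 0.00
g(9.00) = 0.00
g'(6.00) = 0.00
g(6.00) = 0.00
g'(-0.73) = -2.54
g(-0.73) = -1.18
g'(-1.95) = 133.73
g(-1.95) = 4.11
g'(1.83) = -0.25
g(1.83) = 0.11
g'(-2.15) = 2.43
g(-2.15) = 0.44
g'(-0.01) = -29979.76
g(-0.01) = -291.21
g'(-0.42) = -11.16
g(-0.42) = -2.90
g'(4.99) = -0.00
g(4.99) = 0.00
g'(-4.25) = 0.01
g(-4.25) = 0.01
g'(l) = 3*(-8*l^3 - 6*l^2 + 6*l - 1)/(2*l^4 + 2*l^3 - 3*l^2 + l)^2 = 3*(-8*l^3 - 6*l^2 + 6*l - 1)/(l^2*(2*l^3 + 2*l^2 - 3*l + 1)^2)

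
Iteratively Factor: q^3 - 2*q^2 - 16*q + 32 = (q - 2)*(q^2 - 16) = (q - 2)*(q + 4)*(q - 4)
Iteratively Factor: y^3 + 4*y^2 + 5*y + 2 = (y + 2)*(y^2 + 2*y + 1) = (y + 1)*(y + 2)*(y + 1)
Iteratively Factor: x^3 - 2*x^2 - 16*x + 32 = (x + 4)*(x^2 - 6*x + 8) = (x - 4)*(x + 4)*(x - 2)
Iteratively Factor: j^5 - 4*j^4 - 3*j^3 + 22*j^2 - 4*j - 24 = (j + 1)*(j^4 - 5*j^3 + 2*j^2 + 20*j - 24) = (j + 1)*(j + 2)*(j^3 - 7*j^2 + 16*j - 12) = (j - 2)*(j + 1)*(j + 2)*(j^2 - 5*j + 6) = (j - 2)^2*(j + 1)*(j + 2)*(j - 3)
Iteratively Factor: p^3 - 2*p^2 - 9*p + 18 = (p + 3)*(p^2 - 5*p + 6) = (p - 3)*(p + 3)*(p - 2)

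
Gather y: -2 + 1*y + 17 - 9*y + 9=24 - 8*y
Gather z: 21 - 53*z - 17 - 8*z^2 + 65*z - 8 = -8*z^2 + 12*z - 4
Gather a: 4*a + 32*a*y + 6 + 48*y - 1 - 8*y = a*(32*y + 4) + 40*y + 5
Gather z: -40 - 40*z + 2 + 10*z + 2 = -30*z - 36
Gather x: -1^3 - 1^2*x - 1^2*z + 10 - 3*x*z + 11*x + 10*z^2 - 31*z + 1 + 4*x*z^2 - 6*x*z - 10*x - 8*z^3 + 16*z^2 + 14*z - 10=x*(4*z^2 - 9*z) - 8*z^3 + 26*z^2 - 18*z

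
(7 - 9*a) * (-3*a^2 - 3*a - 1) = 27*a^3 + 6*a^2 - 12*a - 7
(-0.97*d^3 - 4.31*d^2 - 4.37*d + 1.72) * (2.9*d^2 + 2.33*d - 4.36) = -2.813*d^5 - 14.7591*d^4 - 18.4861*d^3 + 13.5975*d^2 + 23.0608*d - 7.4992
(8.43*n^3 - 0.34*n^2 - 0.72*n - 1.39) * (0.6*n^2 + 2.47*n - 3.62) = 5.058*n^5 + 20.6181*n^4 - 31.7884*n^3 - 1.3816*n^2 - 0.8269*n + 5.0318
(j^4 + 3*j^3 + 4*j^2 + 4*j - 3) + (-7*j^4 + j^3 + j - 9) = -6*j^4 + 4*j^3 + 4*j^2 + 5*j - 12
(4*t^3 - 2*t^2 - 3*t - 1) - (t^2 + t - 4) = 4*t^3 - 3*t^2 - 4*t + 3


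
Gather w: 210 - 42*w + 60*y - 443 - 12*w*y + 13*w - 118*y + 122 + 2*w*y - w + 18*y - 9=w*(-10*y - 30) - 40*y - 120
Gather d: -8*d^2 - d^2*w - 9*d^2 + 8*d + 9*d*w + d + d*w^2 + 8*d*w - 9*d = d^2*(-w - 17) + d*(w^2 + 17*w)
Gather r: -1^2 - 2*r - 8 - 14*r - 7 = -16*r - 16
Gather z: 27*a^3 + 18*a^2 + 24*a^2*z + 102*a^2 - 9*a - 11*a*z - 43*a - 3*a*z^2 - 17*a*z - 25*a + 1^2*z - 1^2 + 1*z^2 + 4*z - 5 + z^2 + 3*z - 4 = 27*a^3 + 120*a^2 - 77*a + z^2*(2 - 3*a) + z*(24*a^2 - 28*a + 8) - 10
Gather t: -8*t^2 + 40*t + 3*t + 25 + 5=-8*t^2 + 43*t + 30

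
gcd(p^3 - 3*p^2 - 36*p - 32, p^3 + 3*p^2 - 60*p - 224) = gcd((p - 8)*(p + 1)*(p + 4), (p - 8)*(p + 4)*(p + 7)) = p^2 - 4*p - 32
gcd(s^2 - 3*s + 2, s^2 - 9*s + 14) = s - 2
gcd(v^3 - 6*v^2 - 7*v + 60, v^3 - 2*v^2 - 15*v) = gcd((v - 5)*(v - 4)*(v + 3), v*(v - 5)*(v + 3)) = v^2 - 2*v - 15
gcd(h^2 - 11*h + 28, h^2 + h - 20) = h - 4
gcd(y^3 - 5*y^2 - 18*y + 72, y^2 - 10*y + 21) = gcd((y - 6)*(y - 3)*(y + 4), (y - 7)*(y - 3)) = y - 3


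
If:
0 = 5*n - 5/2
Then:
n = 1/2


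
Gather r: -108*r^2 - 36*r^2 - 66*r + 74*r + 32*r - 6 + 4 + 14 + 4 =-144*r^2 + 40*r + 16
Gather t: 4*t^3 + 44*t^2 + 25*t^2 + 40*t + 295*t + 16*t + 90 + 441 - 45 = 4*t^3 + 69*t^2 + 351*t + 486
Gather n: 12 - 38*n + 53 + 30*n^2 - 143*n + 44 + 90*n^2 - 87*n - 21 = 120*n^2 - 268*n + 88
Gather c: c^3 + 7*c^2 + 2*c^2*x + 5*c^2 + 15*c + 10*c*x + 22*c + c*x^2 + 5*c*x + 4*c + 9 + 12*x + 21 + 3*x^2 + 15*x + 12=c^3 + c^2*(2*x + 12) + c*(x^2 + 15*x + 41) + 3*x^2 + 27*x + 42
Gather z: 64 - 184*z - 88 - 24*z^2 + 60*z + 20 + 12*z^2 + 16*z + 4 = -12*z^2 - 108*z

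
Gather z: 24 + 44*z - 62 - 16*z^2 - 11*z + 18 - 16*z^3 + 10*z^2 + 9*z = -16*z^3 - 6*z^2 + 42*z - 20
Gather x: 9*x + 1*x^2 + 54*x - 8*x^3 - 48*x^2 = -8*x^3 - 47*x^2 + 63*x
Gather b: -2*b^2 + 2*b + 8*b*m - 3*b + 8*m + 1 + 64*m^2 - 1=-2*b^2 + b*(8*m - 1) + 64*m^2 + 8*m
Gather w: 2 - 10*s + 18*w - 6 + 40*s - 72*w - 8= 30*s - 54*w - 12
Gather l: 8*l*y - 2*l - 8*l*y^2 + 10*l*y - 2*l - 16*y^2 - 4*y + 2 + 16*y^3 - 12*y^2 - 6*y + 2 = l*(-8*y^2 + 18*y - 4) + 16*y^3 - 28*y^2 - 10*y + 4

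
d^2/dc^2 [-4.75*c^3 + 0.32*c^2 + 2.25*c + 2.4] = 0.64 - 28.5*c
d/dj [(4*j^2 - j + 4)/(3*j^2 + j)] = (7*j^2 - 24*j - 4)/(j^2*(9*j^2 + 6*j + 1))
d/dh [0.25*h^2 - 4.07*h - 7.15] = 0.5*h - 4.07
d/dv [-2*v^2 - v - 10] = -4*v - 1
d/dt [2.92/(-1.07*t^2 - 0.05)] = 6.2488*t/(1.07*t^2 + 0.05)^2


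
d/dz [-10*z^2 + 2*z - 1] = 2 - 20*z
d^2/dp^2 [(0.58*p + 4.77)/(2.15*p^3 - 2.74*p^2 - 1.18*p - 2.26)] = (16.0863*p^5 + 244.09122*p^4 - 437.949384*p^3 + 176.077212*p^2 + 210.049212*p - 48.885488)/(9.938375*p^9 - 37.99695*p^8 + 32.06037*p^7 - 10.203094*p^6 + 62.286036*p^5 - 27.945336*p^4 - 12.541204*p^3 - 51.424944*p^2 - 18.080904*p - 11.543176)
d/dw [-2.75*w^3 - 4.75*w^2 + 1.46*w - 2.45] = -8.25*w^2 - 9.5*w + 1.46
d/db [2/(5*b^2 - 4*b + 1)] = 4*(2 - 5*b)/(5*b^2 - 4*b + 1)^2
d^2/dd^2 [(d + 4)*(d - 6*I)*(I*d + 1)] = 6*I*d + 14 + 8*I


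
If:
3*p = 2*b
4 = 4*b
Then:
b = 1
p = 2/3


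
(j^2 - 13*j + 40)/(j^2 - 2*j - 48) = (j - 5)/(j + 6)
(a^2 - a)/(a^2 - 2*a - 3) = a*(1 - a)/(-a^2 + 2*a + 3)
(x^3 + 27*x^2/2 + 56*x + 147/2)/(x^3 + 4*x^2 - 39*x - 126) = (x + 7/2)/(x - 6)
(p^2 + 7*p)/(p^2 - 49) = p/(p - 7)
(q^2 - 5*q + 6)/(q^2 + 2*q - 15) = (q - 2)/(q + 5)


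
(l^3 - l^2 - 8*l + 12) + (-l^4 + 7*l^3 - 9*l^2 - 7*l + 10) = -l^4 + 8*l^3 - 10*l^2 - 15*l + 22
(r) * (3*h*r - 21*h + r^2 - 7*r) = 3*h*r^2 - 21*h*r + r^3 - 7*r^2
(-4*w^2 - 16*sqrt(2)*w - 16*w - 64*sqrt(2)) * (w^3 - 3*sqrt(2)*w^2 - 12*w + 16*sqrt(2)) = -4*w^5 - 16*w^4 - 4*sqrt(2)*w^4 - 16*sqrt(2)*w^3 + 144*w^3 + 128*sqrt(2)*w^2 + 576*w^2 - 512*w + 512*sqrt(2)*w - 2048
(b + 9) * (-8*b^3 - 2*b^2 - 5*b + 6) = -8*b^4 - 74*b^3 - 23*b^2 - 39*b + 54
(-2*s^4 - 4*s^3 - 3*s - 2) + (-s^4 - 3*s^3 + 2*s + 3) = -3*s^4 - 7*s^3 - s + 1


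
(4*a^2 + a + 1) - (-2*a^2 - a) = 6*a^2 + 2*a + 1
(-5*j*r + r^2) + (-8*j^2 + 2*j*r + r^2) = -8*j^2 - 3*j*r + 2*r^2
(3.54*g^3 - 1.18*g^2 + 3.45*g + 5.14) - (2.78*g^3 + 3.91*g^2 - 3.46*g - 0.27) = 0.76*g^3 - 5.09*g^2 + 6.91*g + 5.41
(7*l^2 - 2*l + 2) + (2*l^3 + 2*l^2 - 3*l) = 2*l^3 + 9*l^2 - 5*l + 2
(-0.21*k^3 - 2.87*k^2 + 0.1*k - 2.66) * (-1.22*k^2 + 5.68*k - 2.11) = 0.2562*k^5 + 2.3086*k^4 - 15.9805*k^3 + 9.8689*k^2 - 15.3198*k + 5.6126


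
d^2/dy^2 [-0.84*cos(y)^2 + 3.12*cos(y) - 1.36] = -3.12*cos(y) + 1.68*cos(2*y)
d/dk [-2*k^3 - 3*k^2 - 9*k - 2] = -6*k^2 - 6*k - 9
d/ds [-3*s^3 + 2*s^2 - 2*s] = -9*s^2 + 4*s - 2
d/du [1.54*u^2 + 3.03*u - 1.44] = 3.08*u + 3.03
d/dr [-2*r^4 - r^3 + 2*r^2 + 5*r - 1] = -8*r^3 - 3*r^2 + 4*r + 5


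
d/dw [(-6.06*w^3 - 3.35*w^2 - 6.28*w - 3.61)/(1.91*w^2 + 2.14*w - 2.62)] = (-11.5746*w^4 - 25.9368*w^3 + 52.4574*w^2 + 31.3442*w + 24.179)/(3.6481*w^4 + 8.1748*w^3 - 5.4288*w^2 - 11.2136*w + 6.8644)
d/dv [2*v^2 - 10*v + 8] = 4*v - 10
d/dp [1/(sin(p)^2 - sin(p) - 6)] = (1 - 2*sin(p))*cos(p)/(sin(p) + cos(p)^2 + 5)^2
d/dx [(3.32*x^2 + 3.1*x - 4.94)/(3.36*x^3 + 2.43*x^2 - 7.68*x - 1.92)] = (-11.1552*x^4 - 20.832*x^3 + 16.7646*x^2 + 11.2596*x - 43.8912)/(11.2896*x^6 + 16.3296*x^5 - 45.7047*x^4 - 50.2272*x^3 + 49.6512*x^2 + 29.4912*x + 3.6864)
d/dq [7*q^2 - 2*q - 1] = 14*q - 2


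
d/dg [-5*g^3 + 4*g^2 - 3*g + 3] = -15*g^2 + 8*g - 3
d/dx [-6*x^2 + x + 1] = 1 - 12*x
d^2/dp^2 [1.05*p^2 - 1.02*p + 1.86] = 2.10000000000000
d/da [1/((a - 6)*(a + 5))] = (1 - 2*a)/(a^4 - 2*a^3 - 59*a^2 + 60*a + 900)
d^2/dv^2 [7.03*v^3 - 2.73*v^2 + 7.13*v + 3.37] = 42.18*v - 5.46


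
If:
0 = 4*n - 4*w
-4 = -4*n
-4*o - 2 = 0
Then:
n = 1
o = -1/2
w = 1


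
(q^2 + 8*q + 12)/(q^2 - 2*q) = (q^2 + 8*q + 12)/(q*(q - 2))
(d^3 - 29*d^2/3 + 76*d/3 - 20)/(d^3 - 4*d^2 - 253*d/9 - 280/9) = 3*(-3*d^3 + 29*d^2 - 76*d + 60)/(-9*d^3 + 36*d^2 + 253*d + 280)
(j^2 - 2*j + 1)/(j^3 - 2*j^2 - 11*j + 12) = (j - 1)/(j^2 - j - 12)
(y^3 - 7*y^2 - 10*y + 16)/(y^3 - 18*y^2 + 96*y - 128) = (y^2 + y - 2)/(y^2 - 10*y + 16)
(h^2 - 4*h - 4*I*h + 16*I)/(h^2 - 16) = (h - 4*I)/(h + 4)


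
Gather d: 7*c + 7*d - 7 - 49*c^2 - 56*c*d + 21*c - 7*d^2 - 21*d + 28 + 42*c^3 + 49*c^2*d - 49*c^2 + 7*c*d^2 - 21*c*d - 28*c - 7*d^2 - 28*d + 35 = 42*c^3 - 98*c^2 + d^2*(7*c - 14) + d*(49*c^2 - 77*c - 42) + 56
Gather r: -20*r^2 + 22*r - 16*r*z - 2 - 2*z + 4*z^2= -20*r^2 + r*(22 - 16*z) + 4*z^2 - 2*z - 2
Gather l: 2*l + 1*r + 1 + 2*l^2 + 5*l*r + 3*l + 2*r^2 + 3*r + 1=2*l^2 + l*(5*r + 5) + 2*r^2 + 4*r + 2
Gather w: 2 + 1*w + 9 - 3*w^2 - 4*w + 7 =-3*w^2 - 3*w + 18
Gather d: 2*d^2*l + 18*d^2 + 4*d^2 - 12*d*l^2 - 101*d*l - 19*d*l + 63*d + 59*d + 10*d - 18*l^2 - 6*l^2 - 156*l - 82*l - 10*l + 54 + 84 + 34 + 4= d^2*(2*l + 22) + d*(-12*l^2 - 120*l + 132) - 24*l^2 - 248*l + 176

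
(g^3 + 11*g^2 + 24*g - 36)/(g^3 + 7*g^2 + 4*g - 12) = (g + 6)/(g + 2)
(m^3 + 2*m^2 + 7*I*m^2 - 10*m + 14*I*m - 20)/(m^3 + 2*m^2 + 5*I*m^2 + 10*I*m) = (m + 2*I)/m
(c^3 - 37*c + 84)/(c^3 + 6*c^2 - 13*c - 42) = (c - 4)/(c + 2)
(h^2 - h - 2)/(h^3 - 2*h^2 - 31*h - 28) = (h - 2)/(h^2 - 3*h - 28)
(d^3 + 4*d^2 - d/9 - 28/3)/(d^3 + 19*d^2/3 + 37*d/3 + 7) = (d - 4/3)/(d + 1)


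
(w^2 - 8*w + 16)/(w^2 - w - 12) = (w - 4)/(w + 3)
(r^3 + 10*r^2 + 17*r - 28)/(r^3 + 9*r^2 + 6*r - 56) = (r - 1)/(r - 2)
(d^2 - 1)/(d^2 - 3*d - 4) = (d - 1)/(d - 4)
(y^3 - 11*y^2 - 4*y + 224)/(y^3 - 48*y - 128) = (y - 7)/(y + 4)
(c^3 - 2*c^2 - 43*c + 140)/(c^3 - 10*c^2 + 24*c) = (c^2 + 2*c - 35)/(c*(c - 6))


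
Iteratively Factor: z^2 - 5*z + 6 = (z - 3)*(z - 2)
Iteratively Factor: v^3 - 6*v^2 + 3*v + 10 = (v - 2)*(v^2 - 4*v - 5) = (v - 2)*(v + 1)*(v - 5)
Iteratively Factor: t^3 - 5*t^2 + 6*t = (t)*(t^2 - 5*t + 6) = t*(t - 3)*(t - 2)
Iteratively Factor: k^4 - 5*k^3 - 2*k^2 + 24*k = (k + 2)*(k^3 - 7*k^2 + 12*k) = k*(k + 2)*(k^2 - 7*k + 12) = k*(k - 4)*(k + 2)*(k - 3)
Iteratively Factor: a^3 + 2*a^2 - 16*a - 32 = (a + 4)*(a^2 - 2*a - 8) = (a + 2)*(a + 4)*(a - 4)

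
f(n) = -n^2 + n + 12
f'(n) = 1 - 2*n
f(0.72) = 12.20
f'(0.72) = -0.44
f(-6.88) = -42.21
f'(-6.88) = 14.76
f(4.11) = -0.78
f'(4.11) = -7.22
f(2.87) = 6.63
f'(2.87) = -4.74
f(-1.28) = 9.08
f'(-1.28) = 3.56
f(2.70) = 7.41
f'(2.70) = -4.40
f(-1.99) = 6.05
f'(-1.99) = 4.98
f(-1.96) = 6.20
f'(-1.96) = 4.92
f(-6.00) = -30.00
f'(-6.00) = 13.00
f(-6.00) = -30.00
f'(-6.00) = 13.00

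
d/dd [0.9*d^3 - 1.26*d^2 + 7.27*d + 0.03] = 2.7*d^2 - 2.52*d + 7.27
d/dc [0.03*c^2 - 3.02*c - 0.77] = 0.06*c - 3.02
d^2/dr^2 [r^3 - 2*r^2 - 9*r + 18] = 6*r - 4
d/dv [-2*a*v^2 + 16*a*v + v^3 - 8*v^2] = -4*a*v + 16*a + 3*v^2 - 16*v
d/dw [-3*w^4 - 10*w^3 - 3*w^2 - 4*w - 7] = -12*w^3 - 30*w^2 - 6*w - 4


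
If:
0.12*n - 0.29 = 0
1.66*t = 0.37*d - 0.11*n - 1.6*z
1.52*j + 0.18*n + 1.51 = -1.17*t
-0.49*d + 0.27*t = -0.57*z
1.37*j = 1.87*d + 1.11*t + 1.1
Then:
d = 4.08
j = 2.45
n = 2.42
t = -4.85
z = 5.81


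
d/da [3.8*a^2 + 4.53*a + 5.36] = 7.6*a + 4.53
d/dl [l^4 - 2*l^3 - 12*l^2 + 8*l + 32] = 4*l^3 - 6*l^2 - 24*l + 8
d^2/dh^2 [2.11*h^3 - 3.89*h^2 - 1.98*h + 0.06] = 12.66*h - 7.78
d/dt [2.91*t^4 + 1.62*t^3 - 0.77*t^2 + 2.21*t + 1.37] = 11.64*t^3 + 4.86*t^2 - 1.54*t + 2.21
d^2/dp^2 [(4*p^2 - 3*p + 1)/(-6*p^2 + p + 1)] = 4*(42*p^3 - 90*p^2 + 36*p - 7)/(216*p^6 - 108*p^5 - 90*p^4 + 35*p^3 + 15*p^2 - 3*p - 1)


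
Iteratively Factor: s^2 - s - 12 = (s - 4)*(s + 3)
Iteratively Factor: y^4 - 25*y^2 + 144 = (y - 4)*(y^3 + 4*y^2 - 9*y - 36) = (y - 4)*(y + 3)*(y^2 + y - 12) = (y - 4)*(y - 3)*(y + 3)*(y + 4)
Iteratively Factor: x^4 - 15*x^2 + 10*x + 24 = (x + 4)*(x^3 - 4*x^2 + x + 6) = (x - 2)*(x + 4)*(x^2 - 2*x - 3) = (x - 3)*(x - 2)*(x + 4)*(x + 1)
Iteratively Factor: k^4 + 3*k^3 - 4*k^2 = (k)*(k^3 + 3*k^2 - 4*k) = k*(k - 1)*(k^2 + 4*k) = k^2*(k - 1)*(k + 4)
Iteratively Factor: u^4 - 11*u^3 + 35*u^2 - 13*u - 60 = (u - 3)*(u^3 - 8*u^2 + 11*u + 20) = (u - 4)*(u - 3)*(u^2 - 4*u - 5) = (u - 4)*(u - 3)*(u + 1)*(u - 5)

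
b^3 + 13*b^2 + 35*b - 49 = (b - 1)*(b + 7)^2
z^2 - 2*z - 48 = (z - 8)*(z + 6)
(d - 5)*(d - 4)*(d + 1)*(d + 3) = d^4 - 5*d^3 - 13*d^2 + 53*d + 60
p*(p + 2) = p^2 + 2*p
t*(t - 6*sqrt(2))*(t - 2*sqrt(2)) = t^3 - 8*sqrt(2)*t^2 + 24*t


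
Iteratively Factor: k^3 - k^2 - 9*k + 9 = (k - 1)*(k^2 - 9) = (k - 1)*(k + 3)*(k - 3)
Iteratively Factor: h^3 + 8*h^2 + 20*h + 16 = (h + 4)*(h^2 + 4*h + 4) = (h + 2)*(h + 4)*(h + 2)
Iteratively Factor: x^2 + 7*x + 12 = (x + 4)*(x + 3)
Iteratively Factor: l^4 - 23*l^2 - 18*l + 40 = (l + 2)*(l^3 - 2*l^2 - 19*l + 20) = (l + 2)*(l + 4)*(l^2 - 6*l + 5) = (l - 5)*(l + 2)*(l + 4)*(l - 1)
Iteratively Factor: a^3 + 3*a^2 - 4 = (a + 2)*(a^2 + a - 2) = (a - 1)*(a + 2)*(a + 2)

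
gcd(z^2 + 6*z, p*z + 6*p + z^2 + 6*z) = z + 6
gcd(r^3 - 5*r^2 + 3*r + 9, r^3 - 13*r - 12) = r + 1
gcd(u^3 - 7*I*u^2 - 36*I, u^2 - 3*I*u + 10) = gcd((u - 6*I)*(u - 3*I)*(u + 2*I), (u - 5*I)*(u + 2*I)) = u + 2*I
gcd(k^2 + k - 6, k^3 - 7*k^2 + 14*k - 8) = k - 2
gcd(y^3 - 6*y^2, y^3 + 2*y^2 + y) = y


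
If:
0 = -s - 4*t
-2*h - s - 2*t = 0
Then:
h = t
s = -4*t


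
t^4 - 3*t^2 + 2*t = t*(t - 1)^2*(t + 2)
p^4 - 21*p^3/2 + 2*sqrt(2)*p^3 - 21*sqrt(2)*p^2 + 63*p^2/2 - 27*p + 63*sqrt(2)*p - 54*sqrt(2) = (p - 6)*(p - 3)*(p - 3/2)*(p + 2*sqrt(2))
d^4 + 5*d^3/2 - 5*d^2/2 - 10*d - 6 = (d - 2)*(d + 1)*(d + 3/2)*(d + 2)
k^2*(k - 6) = k^3 - 6*k^2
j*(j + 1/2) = j^2 + j/2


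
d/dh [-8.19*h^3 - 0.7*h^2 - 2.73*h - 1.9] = -24.57*h^2 - 1.4*h - 2.73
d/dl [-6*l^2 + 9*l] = 9 - 12*l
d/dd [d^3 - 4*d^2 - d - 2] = 3*d^2 - 8*d - 1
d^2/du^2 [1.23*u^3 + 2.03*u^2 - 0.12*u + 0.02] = 7.38*u + 4.06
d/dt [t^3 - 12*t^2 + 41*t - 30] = 3*t^2 - 24*t + 41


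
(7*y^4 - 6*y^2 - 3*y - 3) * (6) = 42*y^4 - 36*y^2 - 18*y - 18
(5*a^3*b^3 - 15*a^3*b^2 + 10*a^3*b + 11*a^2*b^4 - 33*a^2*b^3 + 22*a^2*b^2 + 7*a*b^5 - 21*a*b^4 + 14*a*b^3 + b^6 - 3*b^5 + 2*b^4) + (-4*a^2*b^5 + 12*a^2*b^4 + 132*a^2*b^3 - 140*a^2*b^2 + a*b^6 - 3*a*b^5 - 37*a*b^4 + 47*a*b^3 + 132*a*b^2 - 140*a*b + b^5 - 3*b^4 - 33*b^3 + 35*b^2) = 5*a^3*b^3 - 15*a^3*b^2 + 10*a^3*b - 4*a^2*b^5 + 23*a^2*b^4 + 99*a^2*b^3 - 118*a^2*b^2 + a*b^6 + 4*a*b^5 - 58*a*b^4 + 61*a*b^3 + 132*a*b^2 - 140*a*b + b^6 - 2*b^5 - b^4 - 33*b^3 + 35*b^2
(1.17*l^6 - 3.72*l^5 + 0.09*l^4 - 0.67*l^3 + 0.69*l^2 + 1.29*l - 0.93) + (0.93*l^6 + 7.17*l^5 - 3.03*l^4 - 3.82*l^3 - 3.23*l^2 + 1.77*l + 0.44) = 2.1*l^6 + 3.45*l^5 - 2.94*l^4 - 4.49*l^3 - 2.54*l^2 + 3.06*l - 0.49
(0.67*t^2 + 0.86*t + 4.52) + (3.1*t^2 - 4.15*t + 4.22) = 3.77*t^2 - 3.29*t + 8.74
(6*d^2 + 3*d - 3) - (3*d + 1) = 6*d^2 - 4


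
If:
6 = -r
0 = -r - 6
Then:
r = -6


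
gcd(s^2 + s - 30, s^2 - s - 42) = s + 6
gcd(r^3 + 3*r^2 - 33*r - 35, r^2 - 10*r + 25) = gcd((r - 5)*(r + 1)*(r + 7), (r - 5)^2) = r - 5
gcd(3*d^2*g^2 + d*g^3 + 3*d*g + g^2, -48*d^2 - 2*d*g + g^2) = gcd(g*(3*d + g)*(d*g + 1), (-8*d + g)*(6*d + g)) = 1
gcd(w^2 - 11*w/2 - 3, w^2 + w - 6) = 1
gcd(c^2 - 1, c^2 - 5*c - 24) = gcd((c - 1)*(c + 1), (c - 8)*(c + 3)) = 1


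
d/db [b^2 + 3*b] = 2*b + 3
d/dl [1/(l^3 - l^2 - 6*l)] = (-3*l^2 + 2*l + 6)/(l^2*(-l^2 + l + 6)^2)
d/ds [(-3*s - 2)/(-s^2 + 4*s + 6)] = (3*s^2 - 12*s - 2*(s - 2)*(3*s + 2) - 18)/(-s^2 + 4*s + 6)^2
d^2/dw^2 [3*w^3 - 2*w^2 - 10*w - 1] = 18*w - 4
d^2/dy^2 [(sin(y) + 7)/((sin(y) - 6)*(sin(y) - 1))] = (-sin(y)^4 - 36*sin(y)^3 + 149*sin(y)^2 - 26*sin(y) - 686)/((sin(y) - 6)^3*(sin(y) - 1)^2)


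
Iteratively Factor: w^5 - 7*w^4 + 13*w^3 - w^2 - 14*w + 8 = (w - 1)*(w^4 - 6*w^3 + 7*w^2 + 6*w - 8) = (w - 1)*(w + 1)*(w^3 - 7*w^2 + 14*w - 8) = (w - 4)*(w - 1)*(w + 1)*(w^2 - 3*w + 2) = (w - 4)*(w - 2)*(w - 1)*(w + 1)*(w - 1)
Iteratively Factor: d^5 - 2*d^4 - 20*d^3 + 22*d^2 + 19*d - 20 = (d + 1)*(d^4 - 3*d^3 - 17*d^2 + 39*d - 20) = (d - 1)*(d + 1)*(d^3 - 2*d^2 - 19*d + 20) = (d - 5)*(d - 1)*(d + 1)*(d^2 + 3*d - 4) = (d - 5)*(d - 1)*(d + 1)*(d + 4)*(d - 1)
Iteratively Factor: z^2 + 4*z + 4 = (z + 2)*(z + 2)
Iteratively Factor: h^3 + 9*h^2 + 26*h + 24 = (h + 4)*(h^2 + 5*h + 6) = (h + 2)*(h + 4)*(h + 3)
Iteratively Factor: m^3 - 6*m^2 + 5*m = (m - 1)*(m^2 - 5*m) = (m - 5)*(m - 1)*(m)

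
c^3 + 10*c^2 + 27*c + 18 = (c + 1)*(c + 3)*(c + 6)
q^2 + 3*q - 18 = (q - 3)*(q + 6)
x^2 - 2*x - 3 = (x - 3)*(x + 1)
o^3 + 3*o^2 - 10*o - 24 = (o - 3)*(o + 2)*(o + 4)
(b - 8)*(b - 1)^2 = b^3 - 10*b^2 + 17*b - 8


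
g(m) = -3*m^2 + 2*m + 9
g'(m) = 2 - 6*m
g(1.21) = 7.03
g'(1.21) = -5.26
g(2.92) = -10.74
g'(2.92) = -15.52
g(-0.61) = 6.66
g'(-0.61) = 5.66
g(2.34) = -2.75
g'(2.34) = -12.04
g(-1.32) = 1.13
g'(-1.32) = 9.92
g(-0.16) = 8.60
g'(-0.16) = 2.96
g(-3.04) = -24.80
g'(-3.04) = 20.24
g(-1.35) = 0.83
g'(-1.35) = 10.10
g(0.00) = 9.00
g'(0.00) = 2.00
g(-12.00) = -447.00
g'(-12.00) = 74.00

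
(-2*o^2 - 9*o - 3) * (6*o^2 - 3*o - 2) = -12*o^4 - 48*o^3 + 13*o^2 + 27*o + 6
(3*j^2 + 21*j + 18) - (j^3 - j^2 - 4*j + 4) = -j^3 + 4*j^2 + 25*j + 14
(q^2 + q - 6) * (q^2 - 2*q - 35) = q^4 - q^3 - 43*q^2 - 23*q + 210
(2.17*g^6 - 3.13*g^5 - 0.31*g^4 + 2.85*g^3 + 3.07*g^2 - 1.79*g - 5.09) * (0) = 0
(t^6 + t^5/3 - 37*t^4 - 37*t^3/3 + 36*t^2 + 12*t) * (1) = t^6 + t^5/3 - 37*t^4 - 37*t^3/3 + 36*t^2 + 12*t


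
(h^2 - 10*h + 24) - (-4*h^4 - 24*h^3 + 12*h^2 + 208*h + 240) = 4*h^4 + 24*h^3 - 11*h^2 - 218*h - 216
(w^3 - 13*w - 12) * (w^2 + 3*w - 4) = w^5 + 3*w^4 - 17*w^3 - 51*w^2 + 16*w + 48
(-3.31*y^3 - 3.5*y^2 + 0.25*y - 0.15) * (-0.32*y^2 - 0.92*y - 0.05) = 1.0592*y^5 + 4.1652*y^4 + 3.3055*y^3 - 0.00699999999999998*y^2 + 0.1255*y + 0.0075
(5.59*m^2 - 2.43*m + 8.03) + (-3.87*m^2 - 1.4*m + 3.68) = 1.72*m^2 - 3.83*m + 11.71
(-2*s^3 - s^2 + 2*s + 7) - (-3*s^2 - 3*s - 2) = -2*s^3 + 2*s^2 + 5*s + 9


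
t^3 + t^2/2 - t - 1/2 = (t - 1)*(t + 1/2)*(t + 1)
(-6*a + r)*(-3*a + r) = 18*a^2 - 9*a*r + r^2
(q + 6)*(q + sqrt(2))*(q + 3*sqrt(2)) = q^3 + 4*sqrt(2)*q^2 + 6*q^2 + 6*q + 24*sqrt(2)*q + 36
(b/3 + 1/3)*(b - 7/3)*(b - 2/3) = b^3/3 - 2*b^2/3 - 13*b/27 + 14/27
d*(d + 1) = d^2 + d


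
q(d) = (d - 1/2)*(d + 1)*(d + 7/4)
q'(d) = (d - 1/2)*(d + 1) + (d - 1/2)*(d + 7/4) + (d + 1)*(d + 7/4)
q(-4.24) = -38.24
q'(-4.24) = 35.23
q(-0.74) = -0.33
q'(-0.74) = -1.31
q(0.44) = -0.19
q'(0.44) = 2.94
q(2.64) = 34.20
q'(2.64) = 33.16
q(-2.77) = -5.90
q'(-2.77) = 10.93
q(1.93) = 15.42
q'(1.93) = 20.23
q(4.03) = 102.63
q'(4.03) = 67.23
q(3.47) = 69.30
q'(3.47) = 52.11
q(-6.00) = -138.12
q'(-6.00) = 81.38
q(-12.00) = -1409.38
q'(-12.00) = 378.38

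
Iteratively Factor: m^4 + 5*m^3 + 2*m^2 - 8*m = (m)*(m^3 + 5*m^2 + 2*m - 8) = m*(m + 2)*(m^2 + 3*m - 4) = m*(m + 2)*(m + 4)*(m - 1)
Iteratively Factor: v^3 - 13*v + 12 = (v + 4)*(v^2 - 4*v + 3) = (v - 3)*(v + 4)*(v - 1)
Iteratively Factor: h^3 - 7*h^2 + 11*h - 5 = (h - 1)*(h^2 - 6*h + 5) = (h - 5)*(h - 1)*(h - 1)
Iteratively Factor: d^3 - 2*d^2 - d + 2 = (d - 2)*(d^2 - 1) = (d - 2)*(d + 1)*(d - 1)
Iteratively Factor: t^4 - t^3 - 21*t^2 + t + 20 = (t - 1)*(t^3 - 21*t - 20) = (t - 1)*(t + 1)*(t^2 - t - 20) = (t - 5)*(t - 1)*(t + 1)*(t + 4)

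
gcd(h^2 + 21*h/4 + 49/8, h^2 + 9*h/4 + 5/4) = 1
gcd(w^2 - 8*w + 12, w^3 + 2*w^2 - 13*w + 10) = w - 2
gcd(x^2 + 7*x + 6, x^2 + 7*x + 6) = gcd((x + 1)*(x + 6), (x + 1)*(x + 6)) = x^2 + 7*x + 6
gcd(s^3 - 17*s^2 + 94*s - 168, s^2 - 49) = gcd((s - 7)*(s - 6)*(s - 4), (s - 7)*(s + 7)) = s - 7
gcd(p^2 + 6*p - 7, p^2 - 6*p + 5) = p - 1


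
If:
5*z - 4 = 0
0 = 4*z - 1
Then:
No Solution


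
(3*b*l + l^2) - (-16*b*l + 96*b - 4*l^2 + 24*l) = 19*b*l - 96*b + 5*l^2 - 24*l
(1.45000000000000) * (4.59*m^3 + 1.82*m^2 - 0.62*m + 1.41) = 6.6555*m^3 + 2.639*m^2 - 0.899*m + 2.0445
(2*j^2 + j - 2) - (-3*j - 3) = 2*j^2 + 4*j + 1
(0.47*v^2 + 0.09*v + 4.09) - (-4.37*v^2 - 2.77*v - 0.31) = 4.84*v^2 + 2.86*v + 4.4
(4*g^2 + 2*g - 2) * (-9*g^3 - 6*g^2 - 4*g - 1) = -36*g^5 - 42*g^4 - 10*g^3 + 6*g + 2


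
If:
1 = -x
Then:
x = -1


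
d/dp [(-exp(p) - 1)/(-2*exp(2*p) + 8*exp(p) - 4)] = (-(exp(p) - 2)*(exp(p) + 1) + exp(2*p)/2 - 2*exp(p) + 1)*exp(p)/(exp(2*p) - 4*exp(p) + 2)^2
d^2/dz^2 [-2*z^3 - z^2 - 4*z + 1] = -12*z - 2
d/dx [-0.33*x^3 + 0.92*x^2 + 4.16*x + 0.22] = -0.99*x^2 + 1.84*x + 4.16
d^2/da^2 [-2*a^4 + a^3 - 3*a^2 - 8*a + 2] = -24*a^2 + 6*a - 6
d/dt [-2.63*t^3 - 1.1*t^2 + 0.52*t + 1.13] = -7.89*t^2 - 2.2*t + 0.52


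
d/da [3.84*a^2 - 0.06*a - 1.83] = 7.68*a - 0.06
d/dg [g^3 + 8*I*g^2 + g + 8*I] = 3*g^2 + 16*I*g + 1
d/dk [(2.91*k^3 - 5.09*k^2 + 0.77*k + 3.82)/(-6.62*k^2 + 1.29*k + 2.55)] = (-19.2642*k^4 + 7.5078*k^3 + 20.7928*k^2 + 24.6178*k - 2.9643)/(43.8244*k^4 - 17.0796*k^3 - 32.0979*k^2 + 6.579*k + 6.5025)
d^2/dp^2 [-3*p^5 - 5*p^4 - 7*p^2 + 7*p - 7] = -60*p^3 - 60*p^2 - 14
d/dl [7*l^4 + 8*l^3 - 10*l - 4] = 28*l^3 + 24*l^2 - 10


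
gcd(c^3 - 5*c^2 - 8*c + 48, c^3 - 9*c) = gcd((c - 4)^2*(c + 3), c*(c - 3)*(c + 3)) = c + 3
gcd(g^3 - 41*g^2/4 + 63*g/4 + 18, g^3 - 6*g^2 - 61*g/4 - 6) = g - 8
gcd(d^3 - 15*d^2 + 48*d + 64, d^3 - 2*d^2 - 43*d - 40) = d^2 - 7*d - 8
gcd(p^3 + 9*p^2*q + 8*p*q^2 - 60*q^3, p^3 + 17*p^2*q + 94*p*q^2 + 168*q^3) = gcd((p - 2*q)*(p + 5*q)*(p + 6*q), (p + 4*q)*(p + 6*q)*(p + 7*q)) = p + 6*q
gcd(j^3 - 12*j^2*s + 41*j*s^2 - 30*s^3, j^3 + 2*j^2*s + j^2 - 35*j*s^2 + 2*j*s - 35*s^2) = -j + 5*s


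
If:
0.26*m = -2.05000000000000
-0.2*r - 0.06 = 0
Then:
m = -7.88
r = -0.30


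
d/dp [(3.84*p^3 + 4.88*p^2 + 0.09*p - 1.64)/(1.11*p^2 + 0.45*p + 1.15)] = (4.2624*p^4 + 3.456*p^3 + 15.3441*p^2 + 14.8648*p + 0.8415)/(1.2321*p^4 + 0.999*p^3 + 2.7555*p^2 + 1.035*p + 1.3225)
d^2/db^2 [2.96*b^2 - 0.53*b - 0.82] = 5.92000000000000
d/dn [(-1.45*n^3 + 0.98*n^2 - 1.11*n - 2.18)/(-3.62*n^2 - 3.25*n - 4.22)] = (5.249*n^4 + 9.425*n^3 + 11.1538*n^2 - 24.0544*n - 2.4008)/(13.1044*n^4 + 23.53*n^3 + 41.1153*n^2 + 27.43*n + 17.8084)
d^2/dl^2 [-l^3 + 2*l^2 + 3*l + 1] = 4 - 6*l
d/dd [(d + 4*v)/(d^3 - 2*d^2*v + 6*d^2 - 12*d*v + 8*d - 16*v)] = (d^3 - 2*d^2*v + 6*d^2 - 12*d*v + 8*d - 16*v - (d + 4*v)*(3*d^2 - 4*d*v + 12*d - 12*v + 8))/(d^3 - 2*d^2*v + 6*d^2 - 12*d*v + 8*d - 16*v)^2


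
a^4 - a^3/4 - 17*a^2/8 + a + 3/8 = (a - 1)^2*(a + 1/4)*(a + 3/2)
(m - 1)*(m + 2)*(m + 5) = m^3 + 6*m^2 + 3*m - 10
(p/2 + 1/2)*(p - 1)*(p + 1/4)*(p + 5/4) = p^4/2 + 3*p^3/4 - 11*p^2/32 - 3*p/4 - 5/32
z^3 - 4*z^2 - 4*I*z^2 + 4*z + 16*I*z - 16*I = (z - 2)^2*(z - 4*I)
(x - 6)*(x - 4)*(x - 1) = x^3 - 11*x^2 + 34*x - 24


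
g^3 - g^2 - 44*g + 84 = (g - 6)*(g - 2)*(g + 7)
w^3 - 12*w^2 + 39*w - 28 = (w - 7)*(w - 4)*(w - 1)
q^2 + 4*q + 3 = (q + 1)*(q + 3)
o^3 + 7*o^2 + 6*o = o*(o + 1)*(o + 6)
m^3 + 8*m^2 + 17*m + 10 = (m + 1)*(m + 2)*(m + 5)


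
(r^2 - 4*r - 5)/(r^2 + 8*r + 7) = (r - 5)/(r + 7)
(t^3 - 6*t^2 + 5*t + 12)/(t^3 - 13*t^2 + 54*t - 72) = (t + 1)/(t - 6)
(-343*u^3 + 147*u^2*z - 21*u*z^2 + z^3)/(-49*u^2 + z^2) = (49*u^2 - 14*u*z + z^2)/(7*u + z)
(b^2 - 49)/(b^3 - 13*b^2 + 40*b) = (b^2 - 49)/(b*(b^2 - 13*b + 40))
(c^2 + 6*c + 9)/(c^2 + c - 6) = (c + 3)/(c - 2)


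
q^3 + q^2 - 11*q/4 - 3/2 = (q - 3/2)*(q + 1/2)*(q + 2)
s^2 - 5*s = s*(s - 5)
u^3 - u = u*(u - 1)*(u + 1)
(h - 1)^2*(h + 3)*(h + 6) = h^4 + 7*h^3 + h^2 - 27*h + 18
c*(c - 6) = c^2 - 6*c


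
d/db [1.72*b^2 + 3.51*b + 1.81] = 3.44*b + 3.51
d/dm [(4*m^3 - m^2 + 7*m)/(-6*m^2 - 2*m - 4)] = (-6*m^4 - 4*m^3 - m^2 + 2*m - 7)/(9*m^4 + 6*m^3 + 13*m^2 + 4*m + 4)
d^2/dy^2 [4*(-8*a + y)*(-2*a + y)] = 8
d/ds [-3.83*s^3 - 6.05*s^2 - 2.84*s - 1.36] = -11.49*s^2 - 12.1*s - 2.84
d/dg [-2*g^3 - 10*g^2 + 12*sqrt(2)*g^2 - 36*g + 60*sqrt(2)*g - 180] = -6*g^2 - 20*g + 24*sqrt(2)*g - 36 + 60*sqrt(2)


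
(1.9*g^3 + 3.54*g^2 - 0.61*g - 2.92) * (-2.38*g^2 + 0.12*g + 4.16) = -4.522*g^5 - 8.1972*g^4 + 9.7806*g^3 + 21.6028*g^2 - 2.888*g - 12.1472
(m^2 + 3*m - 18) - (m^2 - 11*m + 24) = 14*m - 42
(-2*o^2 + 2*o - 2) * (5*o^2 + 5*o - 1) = -10*o^4 + 2*o^2 - 12*o + 2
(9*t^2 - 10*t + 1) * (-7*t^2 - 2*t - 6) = -63*t^4 + 52*t^3 - 41*t^2 + 58*t - 6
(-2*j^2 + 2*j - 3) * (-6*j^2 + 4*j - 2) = 12*j^4 - 20*j^3 + 30*j^2 - 16*j + 6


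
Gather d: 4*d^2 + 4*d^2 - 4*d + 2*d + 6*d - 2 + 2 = 8*d^2 + 4*d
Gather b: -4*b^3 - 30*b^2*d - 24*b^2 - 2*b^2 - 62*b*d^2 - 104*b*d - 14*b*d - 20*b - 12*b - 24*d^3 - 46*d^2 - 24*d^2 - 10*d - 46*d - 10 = -4*b^3 + b^2*(-30*d - 26) + b*(-62*d^2 - 118*d - 32) - 24*d^3 - 70*d^2 - 56*d - 10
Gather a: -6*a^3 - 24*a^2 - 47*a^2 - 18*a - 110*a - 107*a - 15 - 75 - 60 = -6*a^3 - 71*a^2 - 235*a - 150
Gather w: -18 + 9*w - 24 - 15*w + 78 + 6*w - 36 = 0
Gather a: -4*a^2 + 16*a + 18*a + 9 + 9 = -4*a^2 + 34*a + 18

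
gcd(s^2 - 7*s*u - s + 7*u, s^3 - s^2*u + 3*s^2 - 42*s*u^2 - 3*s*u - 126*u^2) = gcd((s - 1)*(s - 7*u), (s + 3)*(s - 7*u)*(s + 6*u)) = s - 7*u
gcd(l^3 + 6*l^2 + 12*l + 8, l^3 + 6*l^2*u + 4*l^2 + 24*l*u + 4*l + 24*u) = l^2 + 4*l + 4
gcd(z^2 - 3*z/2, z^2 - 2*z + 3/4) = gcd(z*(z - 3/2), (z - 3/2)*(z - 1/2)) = z - 3/2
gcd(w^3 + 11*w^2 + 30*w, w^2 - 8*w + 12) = 1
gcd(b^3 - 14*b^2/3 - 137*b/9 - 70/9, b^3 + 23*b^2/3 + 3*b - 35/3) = b + 5/3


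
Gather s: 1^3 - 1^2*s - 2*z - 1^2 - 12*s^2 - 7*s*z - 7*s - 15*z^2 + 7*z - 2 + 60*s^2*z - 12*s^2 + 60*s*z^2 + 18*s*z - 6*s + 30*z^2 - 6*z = s^2*(60*z - 24) + s*(60*z^2 + 11*z - 14) + 15*z^2 - z - 2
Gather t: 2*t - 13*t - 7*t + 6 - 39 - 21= -18*t - 54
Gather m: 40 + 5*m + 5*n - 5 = 5*m + 5*n + 35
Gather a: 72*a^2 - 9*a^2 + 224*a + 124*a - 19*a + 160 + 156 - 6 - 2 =63*a^2 + 329*a + 308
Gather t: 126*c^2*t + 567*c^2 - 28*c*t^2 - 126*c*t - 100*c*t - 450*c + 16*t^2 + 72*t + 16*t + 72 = 567*c^2 - 450*c + t^2*(16 - 28*c) + t*(126*c^2 - 226*c + 88) + 72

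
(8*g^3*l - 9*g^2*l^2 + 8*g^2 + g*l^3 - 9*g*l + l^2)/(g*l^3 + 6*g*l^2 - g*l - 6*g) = (8*g^3*l - 9*g^2*l^2 + 8*g^2 + g*l^3 - 9*g*l + l^2)/(g*(l^3 + 6*l^2 - l - 6))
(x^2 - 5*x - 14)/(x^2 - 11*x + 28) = (x + 2)/(x - 4)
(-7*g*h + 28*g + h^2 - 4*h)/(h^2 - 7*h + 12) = (-7*g + h)/(h - 3)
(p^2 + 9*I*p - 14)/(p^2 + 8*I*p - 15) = (p^2 + 9*I*p - 14)/(p^2 + 8*I*p - 15)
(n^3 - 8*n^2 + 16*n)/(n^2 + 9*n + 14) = n*(n^2 - 8*n + 16)/(n^2 + 9*n + 14)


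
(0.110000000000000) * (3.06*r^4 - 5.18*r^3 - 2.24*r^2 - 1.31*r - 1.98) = 0.3366*r^4 - 0.5698*r^3 - 0.2464*r^2 - 0.1441*r - 0.2178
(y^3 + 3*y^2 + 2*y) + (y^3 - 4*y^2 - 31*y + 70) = 2*y^3 - y^2 - 29*y + 70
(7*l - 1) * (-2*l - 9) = -14*l^2 - 61*l + 9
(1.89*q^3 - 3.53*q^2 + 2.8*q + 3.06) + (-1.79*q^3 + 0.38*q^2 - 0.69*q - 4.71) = 0.0999999999999999*q^3 - 3.15*q^2 + 2.11*q - 1.65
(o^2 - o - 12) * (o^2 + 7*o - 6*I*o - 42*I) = o^4 + 6*o^3 - 6*I*o^3 - 19*o^2 - 36*I*o^2 - 84*o + 114*I*o + 504*I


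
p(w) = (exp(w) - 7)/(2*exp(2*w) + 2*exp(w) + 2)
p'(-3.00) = 0.20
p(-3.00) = -3.30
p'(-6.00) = 0.01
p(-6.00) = -3.49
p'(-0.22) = 1.25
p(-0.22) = -1.27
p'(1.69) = 0.12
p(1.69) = -0.02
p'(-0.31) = 1.26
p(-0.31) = -1.38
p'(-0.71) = 1.20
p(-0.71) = -1.88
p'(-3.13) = 0.17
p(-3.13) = -3.33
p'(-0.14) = 1.22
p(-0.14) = -1.17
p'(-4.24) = 0.06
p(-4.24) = -3.44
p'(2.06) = 0.04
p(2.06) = 0.01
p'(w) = (exp(w) - 7)*(-4*exp(2*w) - 2*exp(w))/(2*exp(2*w) + 2*exp(w) + 2)^2 + exp(w)/(2*exp(2*w) + 2*exp(w) + 2) = (-(exp(w) - 7)*(2*exp(w) + 1) + exp(2*w) + exp(w) + 1)*exp(w)/(2*(exp(2*w) + exp(w) + 1)^2)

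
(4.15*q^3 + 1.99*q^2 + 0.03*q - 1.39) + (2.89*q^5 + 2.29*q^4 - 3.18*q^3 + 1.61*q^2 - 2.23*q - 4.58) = 2.89*q^5 + 2.29*q^4 + 0.97*q^3 + 3.6*q^2 - 2.2*q - 5.97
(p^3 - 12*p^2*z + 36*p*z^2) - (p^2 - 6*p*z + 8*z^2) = p^3 - 12*p^2*z - p^2 + 36*p*z^2 + 6*p*z - 8*z^2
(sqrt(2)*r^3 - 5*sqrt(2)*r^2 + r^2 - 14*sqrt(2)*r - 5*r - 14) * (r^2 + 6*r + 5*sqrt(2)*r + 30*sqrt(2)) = sqrt(2)*r^5 + sqrt(2)*r^4 + 11*r^4 - 39*sqrt(2)*r^3 + 11*r^3 - 484*r^2 - 79*sqrt(2)*r^2 - 924*r - 220*sqrt(2)*r - 420*sqrt(2)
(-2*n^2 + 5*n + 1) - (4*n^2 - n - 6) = -6*n^2 + 6*n + 7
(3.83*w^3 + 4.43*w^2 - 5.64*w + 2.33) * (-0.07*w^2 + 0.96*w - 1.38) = -0.2681*w^5 + 3.3667*w^4 - 0.6378*w^3 - 11.6909*w^2 + 10.02*w - 3.2154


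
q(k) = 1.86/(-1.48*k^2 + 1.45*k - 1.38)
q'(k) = 1.86*(2.96*k - 1.45)/(-1.48*k^2 + 1.45*k - 1.38)^2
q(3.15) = -0.16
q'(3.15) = 0.11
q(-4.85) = -0.04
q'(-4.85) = -0.02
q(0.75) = -1.65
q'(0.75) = 1.13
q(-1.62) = -0.24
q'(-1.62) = -0.20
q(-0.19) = -1.09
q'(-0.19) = -1.28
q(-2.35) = -0.14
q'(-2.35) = -0.09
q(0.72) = -1.69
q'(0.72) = 1.04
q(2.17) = -0.36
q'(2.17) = 0.34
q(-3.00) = -0.10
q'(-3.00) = -0.05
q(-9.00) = -0.01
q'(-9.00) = -0.00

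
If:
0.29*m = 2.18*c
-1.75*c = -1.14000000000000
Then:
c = 0.65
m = 4.90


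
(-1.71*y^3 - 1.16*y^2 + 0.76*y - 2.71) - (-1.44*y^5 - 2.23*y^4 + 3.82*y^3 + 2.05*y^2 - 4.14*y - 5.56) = 1.44*y^5 + 2.23*y^4 - 5.53*y^3 - 3.21*y^2 + 4.9*y + 2.85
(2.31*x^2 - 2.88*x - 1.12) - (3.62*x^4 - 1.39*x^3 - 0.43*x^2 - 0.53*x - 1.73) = -3.62*x^4 + 1.39*x^3 + 2.74*x^2 - 2.35*x + 0.61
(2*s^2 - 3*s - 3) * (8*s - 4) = 16*s^3 - 32*s^2 - 12*s + 12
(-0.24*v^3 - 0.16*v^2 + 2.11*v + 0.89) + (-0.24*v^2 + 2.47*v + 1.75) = -0.24*v^3 - 0.4*v^2 + 4.58*v + 2.64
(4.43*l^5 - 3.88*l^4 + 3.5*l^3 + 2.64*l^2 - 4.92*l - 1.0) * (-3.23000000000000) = -14.3089*l^5 + 12.5324*l^4 - 11.305*l^3 - 8.5272*l^2 + 15.8916*l + 3.23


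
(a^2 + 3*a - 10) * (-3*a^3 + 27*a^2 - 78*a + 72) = -3*a^5 + 18*a^4 + 33*a^3 - 432*a^2 + 996*a - 720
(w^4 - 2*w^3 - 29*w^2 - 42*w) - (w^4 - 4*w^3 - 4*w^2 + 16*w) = 2*w^3 - 25*w^2 - 58*w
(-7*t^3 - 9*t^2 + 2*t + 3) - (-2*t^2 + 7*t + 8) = -7*t^3 - 7*t^2 - 5*t - 5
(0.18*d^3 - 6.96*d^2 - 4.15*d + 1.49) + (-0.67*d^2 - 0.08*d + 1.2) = 0.18*d^3 - 7.63*d^2 - 4.23*d + 2.69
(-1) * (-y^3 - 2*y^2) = y^3 + 2*y^2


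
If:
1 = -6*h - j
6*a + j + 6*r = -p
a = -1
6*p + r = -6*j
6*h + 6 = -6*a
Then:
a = -1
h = 0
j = -1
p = 29/35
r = 36/35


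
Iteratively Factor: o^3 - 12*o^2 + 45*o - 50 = (o - 5)*(o^2 - 7*o + 10) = (o - 5)^2*(o - 2)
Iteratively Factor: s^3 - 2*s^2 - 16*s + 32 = (s - 2)*(s^2 - 16) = (s - 2)*(s + 4)*(s - 4)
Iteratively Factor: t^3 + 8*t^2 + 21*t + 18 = (t + 3)*(t^2 + 5*t + 6) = (t + 2)*(t + 3)*(t + 3)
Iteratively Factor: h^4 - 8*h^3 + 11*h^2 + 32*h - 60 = (h - 5)*(h^3 - 3*h^2 - 4*h + 12) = (h - 5)*(h - 3)*(h^2 - 4) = (h - 5)*(h - 3)*(h + 2)*(h - 2)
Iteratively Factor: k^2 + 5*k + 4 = (k + 1)*(k + 4)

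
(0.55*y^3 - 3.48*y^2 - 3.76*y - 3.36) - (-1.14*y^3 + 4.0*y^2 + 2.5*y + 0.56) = 1.69*y^3 - 7.48*y^2 - 6.26*y - 3.92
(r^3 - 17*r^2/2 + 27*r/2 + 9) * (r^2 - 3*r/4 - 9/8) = r^5 - 37*r^4/4 + 75*r^3/4 + 135*r^2/16 - 351*r/16 - 81/8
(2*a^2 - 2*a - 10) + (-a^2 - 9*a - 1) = a^2 - 11*a - 11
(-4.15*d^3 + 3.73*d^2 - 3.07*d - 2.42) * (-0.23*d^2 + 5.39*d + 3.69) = 0.9545*d^5 - 23.2264*d^4 + 5.4973*d^3 - 2.227*d^2 - 24.3721*d - 8.9298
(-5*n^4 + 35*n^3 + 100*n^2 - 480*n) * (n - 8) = -5*n^5 + 75*n^4 - 180*n^3 - 1280*n^2 + 3840*n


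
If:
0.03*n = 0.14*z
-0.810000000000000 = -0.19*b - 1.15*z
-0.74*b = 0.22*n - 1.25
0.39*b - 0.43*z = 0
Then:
No Solution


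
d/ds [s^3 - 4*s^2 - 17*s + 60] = 3*s^2 - 8*s - 17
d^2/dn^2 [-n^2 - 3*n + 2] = -2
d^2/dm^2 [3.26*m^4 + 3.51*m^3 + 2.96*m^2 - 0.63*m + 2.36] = 39.12*m^2 + 21.06*m + 5.92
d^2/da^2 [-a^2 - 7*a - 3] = -2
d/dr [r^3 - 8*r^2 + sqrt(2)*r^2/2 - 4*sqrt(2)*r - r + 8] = 3*r^2 - 16*r + sqrt(2)*r - 4*sqrt(2) - 1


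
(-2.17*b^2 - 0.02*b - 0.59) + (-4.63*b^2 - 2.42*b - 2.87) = -6.8*b^2 - 2.44*b - 3.46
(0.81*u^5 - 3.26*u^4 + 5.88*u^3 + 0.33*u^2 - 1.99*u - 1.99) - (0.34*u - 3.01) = 0.81*u^5 - 3.26*u^4 + 5.88*u^3 + 0.33*u^2 - 2.33*u + 1.02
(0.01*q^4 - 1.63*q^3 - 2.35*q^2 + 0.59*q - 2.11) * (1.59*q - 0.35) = 0.0159*q^5 - 2.5952*q^4 - 3.166*q^3 + 1.7606*q^2 - 3.5614*q + 0.7385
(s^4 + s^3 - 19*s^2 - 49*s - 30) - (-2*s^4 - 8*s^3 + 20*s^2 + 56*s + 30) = 3*s^4 + 9*s^3 - 39*s^2 - 105*s - 60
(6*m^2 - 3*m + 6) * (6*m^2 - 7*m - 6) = 36*m^4 - 60*m^3 + 21*m^2 - 24*m - 36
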